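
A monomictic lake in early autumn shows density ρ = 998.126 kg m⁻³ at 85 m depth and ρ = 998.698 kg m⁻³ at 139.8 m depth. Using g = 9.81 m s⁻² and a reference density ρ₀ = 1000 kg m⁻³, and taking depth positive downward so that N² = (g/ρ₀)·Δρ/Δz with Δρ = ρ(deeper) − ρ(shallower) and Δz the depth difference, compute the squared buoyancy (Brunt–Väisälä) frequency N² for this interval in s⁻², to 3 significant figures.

1.02 × 10⁻⁴ s⁻²

Δρ = 998.698 − 998.126 = 0.572 kg m⁻³ over Δz = 139.8 − 85 = 54.8 m.
N² = (9.81/1000) × (0.572/54.8) = 1.0240 × 10⁻⁴ s⁻² ≈ 1.02 × 10⁻⁴ s⁻².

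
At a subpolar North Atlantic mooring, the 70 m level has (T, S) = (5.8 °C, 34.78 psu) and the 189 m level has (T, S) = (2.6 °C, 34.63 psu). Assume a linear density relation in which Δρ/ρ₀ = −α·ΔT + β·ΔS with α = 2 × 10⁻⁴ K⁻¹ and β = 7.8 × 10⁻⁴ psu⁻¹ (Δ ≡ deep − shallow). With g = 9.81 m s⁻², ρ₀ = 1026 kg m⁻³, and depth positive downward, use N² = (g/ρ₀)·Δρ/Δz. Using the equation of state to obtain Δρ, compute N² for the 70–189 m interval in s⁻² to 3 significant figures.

ΔT = -3.2 K, ΔS = -0.15 psu (deep − shallow).
Δρ/ρ₀ = −αΔT + βΔS = 6.40 × 10⁻⁴ − 1.17 × 10⁻⁴ = 5.23 × 10⁻⁴, so Δρ ≈ 0.5366 kg m⁻³.
N² = (g/ρ₀)·Δρ/Δz = g·(Δρ/ρ₀)/Δz = 9.81 × 5.23 × 10⁻⁴ / 119 = 4.3115 × 10⁻⁵ s⁻² ≈ 4.31 × 10⁻⁵ s⁻².

4.31 × 10⁻⁵ s⁻²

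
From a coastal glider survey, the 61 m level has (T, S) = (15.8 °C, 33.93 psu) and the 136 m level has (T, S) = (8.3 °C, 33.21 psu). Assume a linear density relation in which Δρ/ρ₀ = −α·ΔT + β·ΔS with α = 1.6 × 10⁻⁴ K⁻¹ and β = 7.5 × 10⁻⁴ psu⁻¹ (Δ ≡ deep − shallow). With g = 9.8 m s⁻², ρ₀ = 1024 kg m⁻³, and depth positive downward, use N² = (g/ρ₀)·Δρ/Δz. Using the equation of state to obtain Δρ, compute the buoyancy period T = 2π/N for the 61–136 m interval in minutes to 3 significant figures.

11.3 min

ΔT = -7.5 K, ΔS = -0.72 psu (deep − shallow).
Δρ/ρ₀ = −αΔT + βΔS = 1.20 × 10⁻³ − 5.40 × 10⁻⁴ = 6.60 × 10⁻⁴, so Δρ ≈ 0.6758 kg m⁻³.
N² = (g/ρ₀)·Δρ/Δz = g·(Δρ/ρ₀)/Δz = 9.8 × 6.60 × 10⁻⁴ / 75 = 8.6240 × 10⁻⁵ s⁻².
N = √(8.6240 × 10⁻⁵) = 9.2865 × 10⁻³ rad s⁻¹ → T = 2π/N = 676.59 s = 11.277 min ≈ 11.3 min.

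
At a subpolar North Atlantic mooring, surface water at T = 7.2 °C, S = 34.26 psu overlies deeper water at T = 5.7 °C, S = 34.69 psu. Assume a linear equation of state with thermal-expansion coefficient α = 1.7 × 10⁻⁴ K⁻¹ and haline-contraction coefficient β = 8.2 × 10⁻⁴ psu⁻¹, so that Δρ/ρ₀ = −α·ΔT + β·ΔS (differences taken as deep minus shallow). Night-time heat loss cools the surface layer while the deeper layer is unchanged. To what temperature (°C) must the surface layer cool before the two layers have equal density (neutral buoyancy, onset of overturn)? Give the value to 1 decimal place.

3.6 °C

Neutral buoyancy requires Δρ = 0, i.e. −α(T_deep − T_surf′) + β(S_deep − S_surf) = 0.
T_surf′ = T_deep − (β/α)·ΔS = 5.7 − (8.2 × 10⁻⁴/1.7 × 10⁻⁴)·(+0.43) = 3.626 °C.
Cooling required: 7.2 − (3.626) = 3.574 °C.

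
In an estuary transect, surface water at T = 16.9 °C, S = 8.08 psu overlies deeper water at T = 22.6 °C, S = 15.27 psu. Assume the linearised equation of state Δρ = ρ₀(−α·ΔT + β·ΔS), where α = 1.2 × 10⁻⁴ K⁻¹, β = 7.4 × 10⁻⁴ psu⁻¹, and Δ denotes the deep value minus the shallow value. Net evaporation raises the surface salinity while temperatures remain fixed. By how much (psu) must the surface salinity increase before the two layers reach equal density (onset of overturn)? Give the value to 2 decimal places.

Neutral buoyancy requires −α(T_deep − T_surf) + β(S_deep − S_surf′) = 0.
S_surf′ = S_deep − (α/β)·ΔT = 15.27 − (1.2 × 10⁻⁴/7.4 × 10⁻⁴)·(+5.7) = 14.3457 psu.
Increase required: 14.3457 − 8.08 = 6.2657 psu.

6.27 psu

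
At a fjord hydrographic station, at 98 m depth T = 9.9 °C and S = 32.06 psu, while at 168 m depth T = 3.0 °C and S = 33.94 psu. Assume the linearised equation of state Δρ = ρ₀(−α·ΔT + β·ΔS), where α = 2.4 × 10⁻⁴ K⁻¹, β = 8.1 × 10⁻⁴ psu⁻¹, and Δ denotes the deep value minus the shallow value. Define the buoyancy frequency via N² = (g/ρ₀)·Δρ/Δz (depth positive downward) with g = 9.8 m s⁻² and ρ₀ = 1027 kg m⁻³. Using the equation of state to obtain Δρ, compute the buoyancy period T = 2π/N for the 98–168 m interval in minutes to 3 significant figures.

4.96 min

ΔT = -6.9 K, ΔS = +1.88 psu (deep − shallow).
Δρ/ρ₀ = −αΔT + βΔS = 1.656 × 10⁻³ + 1.5228 × 10⁻³ = 3.1788 × 10⁻³, so Δρ ≈ 3.265 kg m⁻³.
N² = (g/ρ₀)·Δρ/Δz = g·(Δρ/ρ₀)/Δz = 9.8 × 3.1788 × 10⁻³ / 70 = 4.4503 × 10⁻⁴ s⁻².
N = √(4.4503 × 10⁻⁴) = 0.021096 rad s⁻¹ → T = 2π/N = 297.84 s = 4.9640 min ≈ 4.96 min.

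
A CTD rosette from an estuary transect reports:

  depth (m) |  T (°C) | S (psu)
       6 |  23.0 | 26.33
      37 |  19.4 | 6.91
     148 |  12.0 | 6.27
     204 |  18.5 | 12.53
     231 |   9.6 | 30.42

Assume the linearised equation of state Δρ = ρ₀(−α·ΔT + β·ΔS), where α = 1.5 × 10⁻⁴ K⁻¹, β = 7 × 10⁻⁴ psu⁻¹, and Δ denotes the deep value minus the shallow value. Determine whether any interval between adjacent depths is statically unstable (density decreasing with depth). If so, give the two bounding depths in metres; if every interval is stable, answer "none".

Evaluate Δρ/ρ₀ = −αΔT + βΔS across each adjacent pair:
  6–37 m: −αΔT+βΔS = −(1.5 × 10⁻⁴)(-3.6)+(7 × 10⁻⁴)(-19.42) = -0.013 → UNSTABLE
  37–148 m: −αΔT+βΔS = −(1.5 × 10⁻⁴)(-7.4)+(7 × 10⁻⁴)(-0.64) = 6.6 × 10⁻⁴ → stable
  148–204 m: −αΔT+βΔS = −(1.5 × 10⁻⁴)(+6.5)+(7 × 10⁻⁴)(+6.26) = 3.4 × 10⁻³ → stable
  204–231 m: −αΔT+βΔS = −(1.5 × 10⁻⁴)(-8.9)+(7 × 10⁻⁴)(+17.89) = 0.014 → stable
The 6–37 m interval has Δρ < 0: lighter water underlies denser water.

6–37 m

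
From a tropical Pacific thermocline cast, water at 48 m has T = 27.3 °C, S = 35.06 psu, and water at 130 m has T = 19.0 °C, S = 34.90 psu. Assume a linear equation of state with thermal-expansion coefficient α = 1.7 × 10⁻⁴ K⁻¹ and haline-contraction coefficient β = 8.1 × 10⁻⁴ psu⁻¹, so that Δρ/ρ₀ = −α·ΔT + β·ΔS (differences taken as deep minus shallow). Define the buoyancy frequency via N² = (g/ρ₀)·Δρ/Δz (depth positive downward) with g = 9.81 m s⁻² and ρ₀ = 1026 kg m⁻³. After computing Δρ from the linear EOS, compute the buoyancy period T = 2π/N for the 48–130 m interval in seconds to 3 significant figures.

ΔT = -8.3 K, ΔS = -0.16 psu (deep − shallow).
Δρ/ρ₀ = −αΔT + βΔS = 1.411 × 10⁻³ − 1.296 × 10⁻⁴ = 1.2814 × 10⁻³, so Δρ ≈ 1.315 kg m⁻³.
N² = (g/ρ₀)·Δρ/Δz = g·(Δρ/ρ₀)/Δz = 9.81 × 1.2814 × 10⁻³ / 82 = 1.5330 × 10⁻⁴ s⁻².
N = √(1.5330 × 10⁻⁴) = 0.012381 rad s⁻¹ → T = 2π/N = 507.49 s ≈ 507 s.

507 s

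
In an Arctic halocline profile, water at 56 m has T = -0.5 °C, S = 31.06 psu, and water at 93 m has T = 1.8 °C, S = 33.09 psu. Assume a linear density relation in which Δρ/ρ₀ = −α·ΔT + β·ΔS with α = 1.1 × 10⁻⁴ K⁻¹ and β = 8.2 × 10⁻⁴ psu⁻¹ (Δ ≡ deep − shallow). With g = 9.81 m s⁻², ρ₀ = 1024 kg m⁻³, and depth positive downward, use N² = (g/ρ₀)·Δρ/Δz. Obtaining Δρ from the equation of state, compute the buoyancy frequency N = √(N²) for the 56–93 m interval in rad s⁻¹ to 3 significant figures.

ΔT = +2.3 K, ΔS = +2.03 psu (deep − shallow).
Δρ/ρ₀ = −αΔT + βΔS = -2.53 × 10⁻⁴ + 1.6646 × 10⁻³ = 1.4116 × 10⁻³, so Δρ ≈ 1.445 kg m⁻³.
N² = (g/ρ₀)·Δρ/Δz = g·(Δρ/ρ₀)/Δz = 9.81 × 1.4116 × 10⁻³ / 37 = 3.7426 × 10⁻⁴ s⁻².
N = √(3.7426 × 10⁻⁴) = 0.019346 rad s⁻¹ ≈ 0.0193 rad s⁻¹.

0.0193 rad s⁻¹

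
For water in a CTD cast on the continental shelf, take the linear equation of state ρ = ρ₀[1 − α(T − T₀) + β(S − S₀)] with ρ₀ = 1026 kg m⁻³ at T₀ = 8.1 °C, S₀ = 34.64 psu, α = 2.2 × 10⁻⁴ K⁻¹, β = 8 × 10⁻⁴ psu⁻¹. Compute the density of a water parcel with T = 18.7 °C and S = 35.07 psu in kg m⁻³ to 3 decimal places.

T − T₀ = +10.6 K, S − S₀ = +0.43 psu.
Bracket = 1 − α·(+10.6) + β·(+0.43) = 1 + (-1.988 × 10⁻³) = 0.9980120.
ρ = 1026 × 0.9980120 = 1023.960 kg m⁻³.

1023.960 kg m⁻³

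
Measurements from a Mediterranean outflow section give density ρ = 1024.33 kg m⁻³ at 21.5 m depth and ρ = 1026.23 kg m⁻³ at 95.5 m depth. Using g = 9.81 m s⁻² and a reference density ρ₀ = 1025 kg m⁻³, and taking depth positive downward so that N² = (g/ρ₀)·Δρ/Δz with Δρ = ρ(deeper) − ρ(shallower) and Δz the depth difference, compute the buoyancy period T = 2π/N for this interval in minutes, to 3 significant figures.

6.68 min

Δρ = 1026.23 − 1024.33 = 1.90 kg m⁻³ over Δz = 95.5 − 21.5 = 74 m.
N² = (9.81/1025) × (1.90/74) = 2.4574 × 10⁻⁴ s⁻².
N = √(2.4574 × 10⁻⁴) = 0.015676 rad s⁻¹, so T = 2π/N = 400.82 s = 6.6803 min ≈ 6.68 min.
N² > 0, so the interval is statically stable.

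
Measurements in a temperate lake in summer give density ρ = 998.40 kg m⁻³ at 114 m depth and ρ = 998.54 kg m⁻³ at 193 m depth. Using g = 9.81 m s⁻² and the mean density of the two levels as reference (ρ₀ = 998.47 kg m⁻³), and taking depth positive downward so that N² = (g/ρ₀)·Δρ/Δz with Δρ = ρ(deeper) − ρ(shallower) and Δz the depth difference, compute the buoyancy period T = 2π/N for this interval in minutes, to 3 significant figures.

25.1 min

Δρ = 998.54 − 998.40 = 0.14 kg m⁻³ over Δz = 193 − 114 = 79 m.
N² = (9.81/998.47) × (0.14/79) = 1.7411 × 10⁻⁵ s⁻².
N = √(1.7411 × 10⁻⁵) = 4.1726 × 10⁻³ rad s⁻¹, so T = 2π/N = 1.5058 × 10³ s = 25.097 min ≈ 25.1 min.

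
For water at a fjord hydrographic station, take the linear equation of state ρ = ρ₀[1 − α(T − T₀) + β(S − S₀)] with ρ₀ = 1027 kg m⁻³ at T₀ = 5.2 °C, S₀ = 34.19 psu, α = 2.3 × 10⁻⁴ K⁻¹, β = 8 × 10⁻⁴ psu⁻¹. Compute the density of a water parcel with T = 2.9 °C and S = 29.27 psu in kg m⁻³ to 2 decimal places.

T − T₀ = -2.3 K, S − S₀ = -4.92 psu.
Bracket = 1 − α·(-2.3) + β·(-4.92) = 1 + (-3.407 × 10⁻³) = 0.9965930.
ρ = 1027 × 0.9965930 = 1023.50 kg m⁻³.

1023.50 kg m⁻³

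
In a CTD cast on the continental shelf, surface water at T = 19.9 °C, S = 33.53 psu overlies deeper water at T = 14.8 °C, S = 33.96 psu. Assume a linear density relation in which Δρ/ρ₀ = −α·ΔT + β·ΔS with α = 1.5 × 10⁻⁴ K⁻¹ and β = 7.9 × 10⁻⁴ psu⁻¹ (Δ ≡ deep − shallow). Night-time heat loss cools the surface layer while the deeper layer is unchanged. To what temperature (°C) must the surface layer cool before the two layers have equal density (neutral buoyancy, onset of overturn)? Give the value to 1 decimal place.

Neutral buoyancy requires Δρ = 0, i.e. −α(T_deep − T_surf′) + β(S_deep − S_surf) = 0.
T_surf′ = T_deep − (β/α)·ΔS = 14.8 − (7.9 × 10⁻⁴/1.5 × 10⁻⁴)·(+0.43) = 12.535 °C.
Cooling required: 19.9 − (12.535) = 7.365 °C.

12.5 °C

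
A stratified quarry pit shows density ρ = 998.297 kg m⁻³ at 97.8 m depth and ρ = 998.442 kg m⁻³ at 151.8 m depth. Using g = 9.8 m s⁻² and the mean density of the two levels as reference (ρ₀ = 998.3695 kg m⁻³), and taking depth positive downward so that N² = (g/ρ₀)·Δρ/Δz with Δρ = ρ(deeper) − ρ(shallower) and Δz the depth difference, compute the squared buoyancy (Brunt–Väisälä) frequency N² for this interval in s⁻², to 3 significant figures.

2.64 × 10⁻⁵ s⁻²

Δρ = 998.442 − 998.297 = 0.145 kg m⁻³ over Δz = 151.8 − 97.8 = 54 m.
N² = (9.8/998.3695) × (0.145/54) = 2.6358 × 10⁻⁵ s⁻² ≈ 2.64 × 10⁻⁵ s⁻².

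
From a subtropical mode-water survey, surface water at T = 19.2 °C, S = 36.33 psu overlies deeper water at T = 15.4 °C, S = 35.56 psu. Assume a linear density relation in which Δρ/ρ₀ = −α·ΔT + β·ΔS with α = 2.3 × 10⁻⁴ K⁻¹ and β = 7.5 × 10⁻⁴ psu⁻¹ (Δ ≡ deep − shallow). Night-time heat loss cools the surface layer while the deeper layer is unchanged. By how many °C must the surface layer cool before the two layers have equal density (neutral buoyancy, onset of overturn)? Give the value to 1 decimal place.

1.3 °C

Neutral buoyancy requires Δρ = 0, i.e. −α(T_deep − T_surf′) + β(S_deep − S_surf) = 0.
T_surf′ = T_deep − (β/α)·ΔS = 15.4 − (7.5 × 10⁻⁴/2.3 × 10⁻⁴)·(-0.77) = 17.911 °C.
Cooling required: 19.2 − (17.911) = 1.289 °C.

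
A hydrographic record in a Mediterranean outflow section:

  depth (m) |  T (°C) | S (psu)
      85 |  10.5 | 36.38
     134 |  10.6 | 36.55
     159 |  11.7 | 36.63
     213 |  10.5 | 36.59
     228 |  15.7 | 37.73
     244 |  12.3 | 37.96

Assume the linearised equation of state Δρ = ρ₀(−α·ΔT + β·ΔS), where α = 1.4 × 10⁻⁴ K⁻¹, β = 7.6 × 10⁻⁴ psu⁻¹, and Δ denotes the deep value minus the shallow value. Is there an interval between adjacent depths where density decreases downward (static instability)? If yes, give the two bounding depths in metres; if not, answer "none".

134–159 m

Evaluate Δρ/ρ₀ = −αΔT + βΔS across each adjacent pair:
  85–134 m: −αΔT+βΔS = −(1.4 × 10⁻⁴)(+0.1)+(7.6 × 10⁻⁴)(+0.17) = 1.2 × 10⁻⁴ → stable
  134–159 m: −αΔT+βΔS = −(1.4 × 10⁻⁴)(+1.1)+(7.6 × 10⁻⁴)(+0.08) = -9.3 × 10⁻⁵ → UNSTABLE
  159–213 m: −αΔT+βΔS = −(1.4 × 10⁻⁴)(-1.2)+(7.6 × 10⁻⁴)(-0.04) = 1.4 × 10⁻⁴ → stable
  213–228 m: −αΔT+βΔS = −(1.4 × 10⁻⁴)(+5.2)+(7.6 × 10⁻⁴)(+1.14) = 1.4 × 10⁻⁴ → stable
  228–244 m: −αΔT+βΔS = −(1.4 × 10⁻⁴)(-3.4)+(7.6 × 10⁻⁴)(+0.23) = 6.5 × 10⁻⁴ → stable
The 134–159 m interval has Δρ < 0: lighter water underlies denser water.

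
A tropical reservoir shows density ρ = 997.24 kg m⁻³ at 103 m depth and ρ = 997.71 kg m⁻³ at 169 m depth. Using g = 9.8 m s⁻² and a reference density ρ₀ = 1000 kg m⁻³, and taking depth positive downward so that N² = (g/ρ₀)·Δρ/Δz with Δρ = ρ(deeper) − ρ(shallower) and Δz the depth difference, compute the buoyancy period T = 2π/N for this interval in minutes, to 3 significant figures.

12.5 min

Δρ = 997.71 − 997.24 = 0.47 kg m⁻³ over Δz = 169 − 103 = 66 m.
N² = (9.8/1000) × (0.47/66) = 6.9788 × 10⁻⁵ s⁻².
N = √(6.9788 × 10⁻⁵) = 8.3539 × 10⁻³ rad s⁻¹, so T = 2π/N = 752.13 s = 12.536 min ≈ 12.5 min.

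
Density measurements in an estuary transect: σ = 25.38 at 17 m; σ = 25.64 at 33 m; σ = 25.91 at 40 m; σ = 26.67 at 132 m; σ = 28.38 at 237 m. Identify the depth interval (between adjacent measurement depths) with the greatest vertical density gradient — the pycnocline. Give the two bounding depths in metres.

33–40 m

Compute the density gradient over each adjacent pair:
  17–33 m: Δρ/Δz = 0.26/16 = 0.016 kg m⁻⁴
  33–40 m: Δρ/Δz = 0.27/7 = 0.039 kg m⁻⁴
  40–132 m: Δρ/Δz = 0.76/92 = 8.3 × 10⁻³ kg m⁻⁴
  132–237 m: Δρ/Δz = 1.71/105 = 0.016 kg m⁻⁴
The largest gradient is in the 33–40 m interval — the pycnocline.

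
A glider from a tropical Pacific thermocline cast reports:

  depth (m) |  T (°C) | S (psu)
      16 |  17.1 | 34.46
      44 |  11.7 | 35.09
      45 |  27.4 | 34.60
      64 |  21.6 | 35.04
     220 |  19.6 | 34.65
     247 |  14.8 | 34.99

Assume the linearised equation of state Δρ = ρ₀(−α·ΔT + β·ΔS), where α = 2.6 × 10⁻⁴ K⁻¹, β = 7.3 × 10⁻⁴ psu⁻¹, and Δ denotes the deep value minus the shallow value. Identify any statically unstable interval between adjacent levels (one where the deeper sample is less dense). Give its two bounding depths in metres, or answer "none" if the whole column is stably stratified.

Evaluate Δρ/ρ₀ = −αΔT + βΔS across each adjacent pair:
  16–44 m: −αΔT+βΔS = −(2.6 × 10⁻⁴)(-5.4)+(7.3 × 10⁻⁴)(+0.63) = 1.9 × 10⁻³ → stable
  44–45 m: −αΔT+βΔS = −(2.6 × 10⁻⁴)(+15.7)+(7.3 × 10⁻⁴)(-0.49) = -4.4 × 10⁻³ → UNSTABLE
  45–64 m: −αΔT+βΔS = −(2.6 × 10⁻⁴)(-5.8)+(7.3 × 10⁻⁴)(+0.44) = 1.8 × 10⁻³ → stable
  64–220 m: −αΔT+βΔS = −(2.6 × 10⁻⁴)(-2.0)+(7.3 × 10⁻⁴)(-0.39) = 2.4 × 10⁻⁴ → stable
  220–247 m: −αΔT+βΔS = −(2.6 × 10⁻⁴)(-4.8)+(7.3 × 10⁻⁴)(+0.34) = 1.5 × 10⁻³ → stable
The 44–45 m interval has Δρ < 0: lighter water underlies denser water.

44–45 m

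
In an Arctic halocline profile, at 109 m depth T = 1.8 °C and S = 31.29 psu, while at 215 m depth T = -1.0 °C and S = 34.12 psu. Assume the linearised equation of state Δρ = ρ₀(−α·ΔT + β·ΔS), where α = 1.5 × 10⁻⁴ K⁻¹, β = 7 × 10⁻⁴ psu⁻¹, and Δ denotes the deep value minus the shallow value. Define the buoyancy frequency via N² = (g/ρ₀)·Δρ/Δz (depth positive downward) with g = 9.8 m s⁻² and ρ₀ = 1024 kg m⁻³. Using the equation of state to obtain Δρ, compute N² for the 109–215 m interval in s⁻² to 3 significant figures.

2.22 × 10⁻⁴ s⁻²

ΔT = -2.8 K, ΔS = +2.83 psu (deep − shallow).
Δρ/ρ₀ = −αΔT + βΔS = 4.20 × 10⁻⁴ + 1.981 × 10⁻³ = 2.401 × 10⁻³, so Δρ ≈ 2.459 kg m⁻³.
N² = (g/ρ₀)·Δρ/Δz = g·(Δρ/ρ₀)/Δz = 9.8 × 2.401 × 10⁻³ / 106 = 2.2198 × 10⁻⁴ s⁻² ≈ 2.22 × 10⁻⁴ s⁻².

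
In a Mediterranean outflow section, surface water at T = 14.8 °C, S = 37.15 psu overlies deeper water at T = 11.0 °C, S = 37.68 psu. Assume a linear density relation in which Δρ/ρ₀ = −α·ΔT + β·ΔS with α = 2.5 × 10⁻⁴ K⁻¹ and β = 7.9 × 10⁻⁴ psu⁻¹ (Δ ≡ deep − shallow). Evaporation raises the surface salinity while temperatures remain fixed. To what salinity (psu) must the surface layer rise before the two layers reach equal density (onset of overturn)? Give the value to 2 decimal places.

38.88 psu

Neutral buoyancy requires −α(T_deep − T_surf) + β(S_deep − S_surf′) = 0.
S_surf′ = S_deep − (α/β)·ΔT = 37.68 − (2.5 × 10⁻⁴/7.9 × 10⁻⁴)·(-3.8) = 38.8825 psu.
Increase required: 38.8825 − 37.15 = 1.7325 psu.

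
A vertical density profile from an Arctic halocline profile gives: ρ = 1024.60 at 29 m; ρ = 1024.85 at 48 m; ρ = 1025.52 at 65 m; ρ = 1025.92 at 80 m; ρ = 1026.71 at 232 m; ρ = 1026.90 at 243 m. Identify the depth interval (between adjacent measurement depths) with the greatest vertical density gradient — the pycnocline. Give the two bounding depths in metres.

Compute the density gradient over each adjacent pair:
  29–48 m: Δρ/Δz = 0.25/19 = 0.013 kg m⁻⁴
  48–65 m: Δρ/Δz = 0.67/17 = 0.039 kg m⁻⁴
  65–80 m: Δρ/Δz = 0.40/15 = 0.027 kg m⁻⁴
  80–232 m: Δρ/Δz = 0.79/152 = 5.2 × 10⁻³ kg m⁻⁴
  232–243 m: Δρ/Δz = 0.19/11 = 0.017 kg m⁻⁴
The largest gradient is in the 48–65 m interval — the pycnocline.

48–65 m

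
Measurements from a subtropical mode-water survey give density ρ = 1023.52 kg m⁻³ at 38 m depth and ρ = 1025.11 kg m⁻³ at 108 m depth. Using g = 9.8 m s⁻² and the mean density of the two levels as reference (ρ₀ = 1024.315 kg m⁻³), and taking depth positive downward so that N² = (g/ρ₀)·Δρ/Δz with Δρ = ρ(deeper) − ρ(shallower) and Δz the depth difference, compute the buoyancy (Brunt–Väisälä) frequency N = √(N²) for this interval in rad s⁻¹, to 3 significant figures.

0.0147 rad s⁻¹

Δρ = 1025.11 − 1023.52 = 1.59 kg m⁻³ over Δz = 108 − 38 = 70 m.
N² = (9.8/1024.315) × (1.59/70) = 2.1732 × 10⁻⁴ s⁻².
N = √(2.1732 × 10⁻⁴) = 0.014742 rad s⁻¹ ≈ 0.0147 rad s⁻¹.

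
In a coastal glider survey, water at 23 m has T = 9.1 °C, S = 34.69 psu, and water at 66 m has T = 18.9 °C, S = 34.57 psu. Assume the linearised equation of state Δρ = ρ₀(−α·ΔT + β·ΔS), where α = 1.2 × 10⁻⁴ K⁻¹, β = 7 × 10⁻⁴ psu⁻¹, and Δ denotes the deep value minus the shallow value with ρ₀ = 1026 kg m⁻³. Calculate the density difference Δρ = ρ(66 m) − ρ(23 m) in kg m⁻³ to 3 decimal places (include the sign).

ΔT = +9.8 K, ΔS = -0.12 psu (deep − shallow).
Δρ/ρ₀ = −(1.2 × 10⁻⁴)(+9.8) + (7 × 10⁻⁴)(-0.12) = -1.26 × 10⁻³.
Δρ = 1026 × (-1.26 × 10⁻³) = -1.293 kg m⁻³.
Negative Δρ: lighter below, statically unstable.

-1.293 kg m⁻³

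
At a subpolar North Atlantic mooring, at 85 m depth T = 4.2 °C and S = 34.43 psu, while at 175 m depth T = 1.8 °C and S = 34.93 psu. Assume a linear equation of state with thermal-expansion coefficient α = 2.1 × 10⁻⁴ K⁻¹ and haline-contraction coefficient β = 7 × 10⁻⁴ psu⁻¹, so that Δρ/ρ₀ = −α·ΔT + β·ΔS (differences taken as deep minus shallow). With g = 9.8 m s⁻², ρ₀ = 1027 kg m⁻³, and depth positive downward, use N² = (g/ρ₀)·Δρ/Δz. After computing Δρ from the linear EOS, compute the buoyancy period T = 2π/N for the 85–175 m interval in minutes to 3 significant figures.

10.9 min

ΔT = -2.4 K, ΔS = +0.50 psu (deep − shallow).
Δρ/ρ₀ = −αΔT + βΔS = 5.04 × 10⁻⁴ + 3.50 × 10⁻⁴ = 8.54 × 10⁻⁴, so Δρ ≈ 0.8771 kg m⁻³.
N² = (g/ρ₀)·Δρ/Δz = g·(Δρ/ρ₀)/Δz = 9.8 × 8.54 × 10⁻⁴ / 90 = 9.2991 × 10⁻⁵ s⁻².
N = √(9.2991 × 10⁻⁵) = 9.6432 × 10⁻³ rad s⁻¹ → T = 2π/N = 651.57 s = 10.860 min ≈ 10.9 min.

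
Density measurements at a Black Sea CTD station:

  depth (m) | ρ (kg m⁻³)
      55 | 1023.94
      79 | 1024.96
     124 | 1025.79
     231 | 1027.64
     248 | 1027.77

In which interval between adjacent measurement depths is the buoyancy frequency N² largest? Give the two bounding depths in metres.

Compute the density gradient over each adjacent pair:
  55–79 m: Δρ/Δz = 1.02/24 = 0.043 kg m⁻⁴
  79–124 m: Δρ/Δz = 0.83/45 = 0.018 kg m⁻⁴
  124–231 m: Δρ/Δz = 1.85/107 = 0.017 kg m⁻⁴
  231–248 m: Δρ/Δz = 0.13/17 = 7.6 × 10⁻³ kg m⁻⁴
The largest gradient is in the 55–79 m interval — the pycnocline.

55–79 m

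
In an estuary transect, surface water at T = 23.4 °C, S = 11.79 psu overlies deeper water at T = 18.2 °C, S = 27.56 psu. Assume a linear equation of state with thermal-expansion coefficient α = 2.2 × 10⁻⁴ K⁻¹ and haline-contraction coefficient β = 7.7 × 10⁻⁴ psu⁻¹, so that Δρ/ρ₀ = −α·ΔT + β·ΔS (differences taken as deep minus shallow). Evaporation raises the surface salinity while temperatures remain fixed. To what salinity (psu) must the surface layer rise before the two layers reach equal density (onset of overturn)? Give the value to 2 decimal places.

Neutral buoyancy requires −α(T_deep − T_surf) + β(S_deep − S_surf′) = 0.
S_surf′ = S_deep − (α/β)·ΔT = 27.56 − (2.2 × 10⁻⁴/7.7 × 10⁻⁴)·(-5.2) = 29.0457 psu.
Increase required: 29.0457 − 11.79 = 17.2557 psu.

29.05 psu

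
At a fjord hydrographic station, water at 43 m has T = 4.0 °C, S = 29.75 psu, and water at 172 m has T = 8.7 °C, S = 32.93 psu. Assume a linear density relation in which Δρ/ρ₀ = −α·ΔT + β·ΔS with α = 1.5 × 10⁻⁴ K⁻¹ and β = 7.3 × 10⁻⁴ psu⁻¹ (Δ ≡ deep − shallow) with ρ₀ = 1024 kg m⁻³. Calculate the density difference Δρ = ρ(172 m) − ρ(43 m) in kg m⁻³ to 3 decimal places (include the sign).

+1.655 kg m⁻³

ΔT = +4.7 K, ΔS = +3.18 psu (deep − shallow).
Δρ/ρ₀ = −(1.5 × 10⁻⁴)(+4.7) + (7.3 × 10⁻⁴)(+3.18) = 1.6164 × 10⁻³.
Δρ = 1024 × (1.6164 × 10⁻³) = +1.655 kg m⁻³.
Positive Δρ: denser below, stable.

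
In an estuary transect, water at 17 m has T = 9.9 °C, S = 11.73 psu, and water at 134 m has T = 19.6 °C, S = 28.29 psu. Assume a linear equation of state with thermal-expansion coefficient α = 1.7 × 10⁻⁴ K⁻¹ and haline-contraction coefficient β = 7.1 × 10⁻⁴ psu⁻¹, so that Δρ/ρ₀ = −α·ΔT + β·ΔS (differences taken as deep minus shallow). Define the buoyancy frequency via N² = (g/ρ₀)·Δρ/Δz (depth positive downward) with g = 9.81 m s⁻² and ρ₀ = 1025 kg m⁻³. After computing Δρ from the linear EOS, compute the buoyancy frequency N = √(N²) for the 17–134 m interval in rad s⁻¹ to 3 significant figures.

0.0291 rad s⁻¹

ΔT = +9.7 K, ΔS = +16.56 psu (deep − shallow).
Δρ/ρ₀ = −αΔT + βΔS = -1.649 × 10⁻³ + 0.0117576 = 0.0101086, so Δρ ≈ 10.36 kg m⁻³.
N² = (g/ρ₀)·Δρ/Δz = g·(Δρ/ρ₀)/Δz = 9.81 × 0.0101086 / 117 = 8.4757 × 10⁻⁴ s⁻².
N = √(8.4757 × 10⁻⁴) = 0.029113 rad s⁻¹ ≈ 0.0291 rad s⁻¹.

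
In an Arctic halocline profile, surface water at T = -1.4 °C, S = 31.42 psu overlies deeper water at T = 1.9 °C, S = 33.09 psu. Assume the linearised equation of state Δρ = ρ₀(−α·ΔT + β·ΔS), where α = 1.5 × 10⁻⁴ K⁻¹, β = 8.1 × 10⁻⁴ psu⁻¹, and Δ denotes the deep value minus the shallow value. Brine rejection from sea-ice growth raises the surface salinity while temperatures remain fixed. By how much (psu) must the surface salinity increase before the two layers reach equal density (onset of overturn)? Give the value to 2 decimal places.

Neutral buoyancy requires −α(T_deep − T_surf) + β(S_deep − S_surf′) = 0.
S_surf′ = S_deep − (α/β)·ΔT = 33.09 − (1.5 × 10⁻⁴/8.1 × 10⁻⁴)·(+3.3) = 32.4789 psu.
Increase required: 32.4789 − 31.42 = 1.0589 psu.

1.06 psu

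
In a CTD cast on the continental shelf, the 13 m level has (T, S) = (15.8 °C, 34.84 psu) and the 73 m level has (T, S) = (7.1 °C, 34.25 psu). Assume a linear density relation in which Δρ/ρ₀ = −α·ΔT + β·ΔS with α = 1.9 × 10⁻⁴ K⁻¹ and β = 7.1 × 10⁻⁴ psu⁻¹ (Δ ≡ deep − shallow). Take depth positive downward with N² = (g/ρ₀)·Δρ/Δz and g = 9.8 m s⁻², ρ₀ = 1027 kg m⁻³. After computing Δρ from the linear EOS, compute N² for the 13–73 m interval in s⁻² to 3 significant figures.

ΔT = -8.7 K, ΔS = -0.59 psu (deep − shallow).
Δρ/ρ₀ = −αΔT + βΔS = 1.653 × 10⁻³ − 4.189 × 10⁻⁴ = 1.2341 × 10⁻³, so Δρ ≈ 1.267 kg m⁻³.
N² = (g/ρ₀)·Δρ/Δz = g·(Δρ/ρ₀)/Δz = 9.8 × 1.2341 × 10⁻³ / 60 = 2.0157 × 10⁻⁴ s⁻² ≈ 2.02 × 10⁻⁴ s⁻².

2.02 × 10⁻⁴ s⁻²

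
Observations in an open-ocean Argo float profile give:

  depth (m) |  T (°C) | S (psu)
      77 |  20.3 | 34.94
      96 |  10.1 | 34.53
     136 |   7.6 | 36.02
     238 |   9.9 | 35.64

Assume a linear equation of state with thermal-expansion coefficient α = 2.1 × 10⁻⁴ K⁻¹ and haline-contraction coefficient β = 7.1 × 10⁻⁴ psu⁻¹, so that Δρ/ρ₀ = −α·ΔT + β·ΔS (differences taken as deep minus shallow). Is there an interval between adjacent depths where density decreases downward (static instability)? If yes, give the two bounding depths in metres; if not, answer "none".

Evaluate Δρ/ρ₀ = −αΔT + βΔS across each adjacent pair:
  77–96 m: −αΔT+βΔS = −(2.1 × 10⁻⁴)(-10.2)+(7.1 × 10⁻⁴)(-0.41) = 1.9 × 10⁻³ → stable
  96–136 m: −αΔT+βΔS = −(2.1 × 10⁻⁴)(-2.5)+(7.1 × 10⁻⁴)(+1.49) = 1.6 × 10⁻³ → stable
  136–238 m: −αΔT+βΔS = −(2.1 × 10⁻⁴)(+2.3)+(7.1 × 10⁻⁴)(-0.38) = -7.5 × 10⁻⁴ → UNSTABLE
The 136–238 m interval has Δρ < 0: lighter water underlies denser water.

136–238 m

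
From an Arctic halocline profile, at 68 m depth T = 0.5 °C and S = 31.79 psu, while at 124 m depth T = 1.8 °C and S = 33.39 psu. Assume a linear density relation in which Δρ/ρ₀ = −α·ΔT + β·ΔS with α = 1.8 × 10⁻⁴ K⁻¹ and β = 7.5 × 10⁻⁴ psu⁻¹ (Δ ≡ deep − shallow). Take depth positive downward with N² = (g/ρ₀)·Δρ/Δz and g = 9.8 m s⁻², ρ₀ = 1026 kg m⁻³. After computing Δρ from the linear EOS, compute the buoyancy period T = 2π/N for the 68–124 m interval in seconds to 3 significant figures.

ΔT = +1.3 K, ΔS = +1.60 psu (deep − shallow).
Δρ/ρ₀ = −αΔT + βΔS = -2.34 × 10⁻⁴ + 1.20 × 10⁻³ = 9.66 × 10⁻⁴, so Δρ ≈ 0.9911 kg m⁻³.
N² = (g/ρ₀)·Δρ/Δz = g·(Δρ/ρ₀)/Δz = 9.8 × 9.66 × 10⁻⁴ / 56 = 1.6905 × 10⁻⁴ s⁻².
N = √(1.6905 × 10⁻⁴) = 0.013002 rad s⁻¹ → T = 2π/N = 483.25 s ≈ 483 s.

483 s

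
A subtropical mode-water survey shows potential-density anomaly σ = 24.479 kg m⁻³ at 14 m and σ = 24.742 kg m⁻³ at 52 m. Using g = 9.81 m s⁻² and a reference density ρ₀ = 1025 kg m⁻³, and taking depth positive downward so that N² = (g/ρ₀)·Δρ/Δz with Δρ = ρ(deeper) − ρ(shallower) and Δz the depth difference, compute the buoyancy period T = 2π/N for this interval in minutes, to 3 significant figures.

Δρ = 1024.742 − 1024.479 = 0.263 kg m⁻³ over Δz = 52 − 14 = 38 m.
N² = (9.81/1025) × (0.263/38) = 6.6240 × 10⁻⁵ s⁻².
N = √(6.6240 × 10⁻⁵) = 8.1388 × 10⁻³ rad s⁻¹, so T = 2π/N = 772.00 s = 12.867 min ≈ 12.9 min.

12.9 min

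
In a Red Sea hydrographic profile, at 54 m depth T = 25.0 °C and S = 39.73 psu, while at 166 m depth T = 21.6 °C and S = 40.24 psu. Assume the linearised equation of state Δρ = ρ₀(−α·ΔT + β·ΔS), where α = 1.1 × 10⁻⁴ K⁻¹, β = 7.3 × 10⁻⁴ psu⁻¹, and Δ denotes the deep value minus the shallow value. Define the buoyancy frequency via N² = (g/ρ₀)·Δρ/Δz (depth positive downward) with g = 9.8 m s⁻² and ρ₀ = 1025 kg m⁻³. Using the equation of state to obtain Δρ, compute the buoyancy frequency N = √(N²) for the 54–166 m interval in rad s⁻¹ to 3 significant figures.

8.08 × 10⁻³ rad s⁻¹

ΔT = -3.4 K, ΔS = +0.51 psu (deep − shallow).
Δρ/ρ₀ = −αΔT + βΔS = 3.74 × 10⁻⁴ + 3.723 × 10⁻⁴ = 7.463 × 10⁻⁴, so Δρ ≈ 0.7650 kg m⁻³.
N² = (g/ρ₀)·Δρ/Δz = g·(Δρ/ρ₀)/Δz = 9.8 × 7.463 × 10⁻⁴ / 112 = 6.5301 × 10⁻⁵ s⁻².
N = √(6.5301 × 10⁻⁵) = 8.0809 × 10⁻³ rad s⁻¹ ≈ 8.08 × 10⁻³ rad s⁻¹.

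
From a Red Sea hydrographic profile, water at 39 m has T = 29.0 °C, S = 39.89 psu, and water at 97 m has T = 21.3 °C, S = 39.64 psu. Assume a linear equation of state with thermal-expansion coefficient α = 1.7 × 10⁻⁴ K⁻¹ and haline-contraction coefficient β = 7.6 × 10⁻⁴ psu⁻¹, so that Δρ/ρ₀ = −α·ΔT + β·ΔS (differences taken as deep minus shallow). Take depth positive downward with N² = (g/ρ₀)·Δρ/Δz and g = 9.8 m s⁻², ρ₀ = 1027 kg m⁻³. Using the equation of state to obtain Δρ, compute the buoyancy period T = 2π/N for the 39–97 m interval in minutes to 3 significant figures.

7.62 min

ΔT = -7.7 K, ΔS = -0.25 psu (deep − shallow).
Δρ/ρ₀ = −αΔT + βΔS = 1.309 × 10⁻³ − 1.90 × 10⁻⁴ = 1.119 × 10⁻³, so Δρ ≈ 1.149 kg m⁻³.
N² = (g/ρ₀)·Δρ/Δz = g·(Δρ/ρ₀)/Δz = 9.8 × 1.119 × 10⁻³ / 58 = 1.8907 × 10⁻⁴ s⁻².
N = √(1.8907 × 10⁻⁴) = 0.013750 rad s⁻¹ → T = 2π/N = 456.96 s = 7.6160 min ≈ 7.62 min.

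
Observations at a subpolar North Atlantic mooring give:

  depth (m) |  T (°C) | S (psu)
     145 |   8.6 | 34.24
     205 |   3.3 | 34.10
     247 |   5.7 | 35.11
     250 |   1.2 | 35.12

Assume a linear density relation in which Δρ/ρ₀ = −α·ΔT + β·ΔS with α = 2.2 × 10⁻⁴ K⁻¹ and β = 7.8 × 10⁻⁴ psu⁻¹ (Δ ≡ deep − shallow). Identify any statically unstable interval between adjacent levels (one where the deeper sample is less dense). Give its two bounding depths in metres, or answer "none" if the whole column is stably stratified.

none

Evaluate Δρ/ρ₀ = −αΔT + βΔS across each adjacent pair:
  145–205 m: −αΔT+βΔS = −(2.2 × 10⁻⁴)(-5.3)+(7.8 × 10⁻⁴)(-0.14) = 1.1 × 10⁻³ → stable
  205–247 m: −αΔT+βΔS = −(2.2 × 10⁻⁴)(+2.4)+(7.8 × 10⁻⁴)(+1.01) = 2.6 × 10⁻⁴ → stable
  247–250 m: −αΔT+βΔS = −(2.2 × 10⁻⁴)(-4.5)+(7.8 × 10⁻⁴)(+0.01) = 1.0 × 10⁻³ → stable
Every interval has Δρ > 0: the column is stably stratified throughout.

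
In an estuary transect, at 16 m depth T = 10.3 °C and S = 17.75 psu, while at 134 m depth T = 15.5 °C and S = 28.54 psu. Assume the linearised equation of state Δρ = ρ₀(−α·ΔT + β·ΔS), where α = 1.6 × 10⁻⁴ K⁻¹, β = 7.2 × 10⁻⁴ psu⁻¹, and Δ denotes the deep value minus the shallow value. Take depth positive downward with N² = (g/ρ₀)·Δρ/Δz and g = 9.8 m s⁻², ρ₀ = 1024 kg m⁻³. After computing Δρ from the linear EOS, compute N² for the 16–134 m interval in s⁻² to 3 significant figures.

5.76 × 10⁻⁴ s⁻²

ΔT = +5.2 K, ΔS = +10.79 psu (deep − shallow).
Δρ/ρ₀ = −αΔT + βΔS = -8.32 × 10⁻⁴ + 7.7688 × 10⁻³ = 6.9368 × 10⁻³, so Δρ ≈ 7.103 kg m⁻³.
N² = (g/ρ₀)·Δρ/Δz = g·(Δρ/ρ₀)/Δz = 9.8 × 6.9368 × 10⁻³ / 118 = 5.7611 × 10⁻⁴ s⁻² ≈ 5.76 × 10⁻⁴ s⁻².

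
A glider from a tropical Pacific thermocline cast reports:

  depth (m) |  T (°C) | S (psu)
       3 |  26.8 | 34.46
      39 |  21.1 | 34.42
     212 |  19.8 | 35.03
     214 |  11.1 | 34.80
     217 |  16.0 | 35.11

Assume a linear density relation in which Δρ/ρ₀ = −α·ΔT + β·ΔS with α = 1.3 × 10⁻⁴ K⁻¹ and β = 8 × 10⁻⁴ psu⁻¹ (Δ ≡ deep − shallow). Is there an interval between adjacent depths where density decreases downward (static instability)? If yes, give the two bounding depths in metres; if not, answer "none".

Evaluate Δρ/ρ₀ = −αΔT + βΔS across each adjacent pair:
  3–39 m: −αΔT+βΔS = −(1.3 × 10⁻⁴)(-5.7)+(8 × 10⁻⁴)(-0.04) = 7.1 × 10⁻⁴ → stable
  39–212 m: −αΔT+βΔS = −(1.3 × 10⁻⁴)(-1.3)+(8 × 10⁻⁴)(+0.61) = 6.6 × 10⁻⁴ → stable
  212–214 m: −αΔT+βΔS = −(1.3 × 10⁻⁴)(-8.7)+(8 × 10⁻⁴)(-0.23) = 9.5 × 10⁻⁴ → stable
  214–217 m: −αΔT+βΔS = −(1.3 × 10⁻⁴)(+4.9)+(8 × 10⁻⁴)(+0.31) = -3.9 × 10⁻⁴ → UNSTABLE
The 214–217 m interval has Δρ < 0: lighter water underlies denser water.

214–217 m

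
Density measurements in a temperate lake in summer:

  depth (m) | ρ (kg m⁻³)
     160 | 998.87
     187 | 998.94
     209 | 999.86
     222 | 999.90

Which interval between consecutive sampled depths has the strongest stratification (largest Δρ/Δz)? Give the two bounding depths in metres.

187–209 m

Compute the density gradient over each adjacent pair:
  160–187 m: Δρ/Δz = 0.07/27 = 2.6 × 10⁻³ kg m⁻⁴
  187–209 m: Δρ/Δz = 0.92/22 = 0.042 kg m⁻⁴
  209–222 m: Δρ/Δz = 0.04/13 = 3.1 × 10⁻³ kg m⁻⁴
The largest gradient is in the 187–209 m interval — the pycnocline.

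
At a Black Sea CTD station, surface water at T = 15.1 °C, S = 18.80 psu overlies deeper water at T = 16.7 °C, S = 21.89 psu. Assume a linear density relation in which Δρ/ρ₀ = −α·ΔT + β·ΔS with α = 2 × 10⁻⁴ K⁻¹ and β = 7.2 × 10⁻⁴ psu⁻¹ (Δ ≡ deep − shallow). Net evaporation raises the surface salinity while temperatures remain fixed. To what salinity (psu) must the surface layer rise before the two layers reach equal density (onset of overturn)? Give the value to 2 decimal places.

Neutral buoyancy requires −α(T_deep − T_surf) + β(S_deep − S_surf′) = 0.
S_surf′ = S_deep − (α/β)·ΔT = 21.89 − (2 × 10⁻⁴/7.2 × 10⁻⁴)·(+1.6) = 21.4456 psu.
Increase required: 21.4456 − 18.80 = 2.6456 psu.

21.45 psu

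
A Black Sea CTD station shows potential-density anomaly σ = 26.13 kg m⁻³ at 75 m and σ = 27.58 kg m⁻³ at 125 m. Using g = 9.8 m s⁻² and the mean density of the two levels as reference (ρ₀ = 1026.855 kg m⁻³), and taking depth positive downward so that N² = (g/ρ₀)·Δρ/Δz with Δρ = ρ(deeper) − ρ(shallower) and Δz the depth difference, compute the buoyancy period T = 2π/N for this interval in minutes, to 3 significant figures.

Δρ = 1027.58 − 1026.13 = 1.45 kg m⁻³ over Δz = 125 − 75 = 50 m.
N² = (9.8/1026.855) × (1.45/50) = 2.7677 × 10⁻⁴ s⁻².
N = √(2.7677 × 10⁻⁴) = 0.016636 rad s⁻¹, so T = 2π/N = 377.69 s = 6.2948 min ≈ 6.29 min.

6.29 min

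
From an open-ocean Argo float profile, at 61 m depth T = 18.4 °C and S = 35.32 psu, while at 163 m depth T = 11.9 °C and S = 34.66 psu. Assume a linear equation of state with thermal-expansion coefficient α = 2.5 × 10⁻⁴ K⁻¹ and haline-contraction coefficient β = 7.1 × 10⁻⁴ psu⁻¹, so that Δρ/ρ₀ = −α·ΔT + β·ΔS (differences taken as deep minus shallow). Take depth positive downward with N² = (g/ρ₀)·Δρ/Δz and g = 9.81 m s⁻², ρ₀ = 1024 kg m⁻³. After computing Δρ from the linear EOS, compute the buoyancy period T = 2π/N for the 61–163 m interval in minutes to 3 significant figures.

9.93 min

ΔT = -6.5 K, ΔS = -0.66 psu (deep − shallow).
Δρ/ρ₀ = −αΔT + βΔS = 1.625 × 10⁻³ − 4.686 × 10⁻⁴ = 1.1564 × 10⁻³, so Δρ ≈ 1.184 kg m⁻³.
N² = (g/ρ₀)·Δρ/Δz = g·(Δρ/ρ₀)/Δz = 9.81 × 1.1564 × 10⁻³ / 102 = 1.1122 × 10⁻⁴ s⁻².
N = √(1.1122 × 10⁻⁴) = 0.010546 rad s⁻¹ → T = 2π/N = 595.79 s = 9.9298 min ≈ 9.93 min.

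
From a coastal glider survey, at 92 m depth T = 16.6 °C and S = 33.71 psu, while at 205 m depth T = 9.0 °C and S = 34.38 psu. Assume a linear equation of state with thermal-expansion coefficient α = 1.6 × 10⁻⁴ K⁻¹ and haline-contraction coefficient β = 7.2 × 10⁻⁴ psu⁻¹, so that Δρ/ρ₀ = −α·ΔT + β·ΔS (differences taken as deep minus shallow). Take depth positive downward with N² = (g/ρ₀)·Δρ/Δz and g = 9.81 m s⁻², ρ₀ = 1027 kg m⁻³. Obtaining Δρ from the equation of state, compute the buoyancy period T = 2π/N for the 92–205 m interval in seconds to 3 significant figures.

517 s

ΔT = -7.6 K, ΔS = +0.67 psu (deep − shallow).
Δρ/ρ₀ = −αΔT + βΔS = 1.216 × 10⁻³ + 4.824 × 10⁻⁴ = 1.6984 × 10⁻³, so Δρ ≈ 1.744 kg m⁻³.
N² = (g/ρ₀)·Δρ/Δz = g·(Δρ/ρ₀)/Δz = 9.81 × 1.6984 × 10⁻³ / 113 = 1.4745 × 10⁻⁴ s⁻².
N = √(1.4745 × 10⁻⁴) = 0.012143 rad s⁻¹ → T = 2π/N = 517.43 s ≈ 517 s.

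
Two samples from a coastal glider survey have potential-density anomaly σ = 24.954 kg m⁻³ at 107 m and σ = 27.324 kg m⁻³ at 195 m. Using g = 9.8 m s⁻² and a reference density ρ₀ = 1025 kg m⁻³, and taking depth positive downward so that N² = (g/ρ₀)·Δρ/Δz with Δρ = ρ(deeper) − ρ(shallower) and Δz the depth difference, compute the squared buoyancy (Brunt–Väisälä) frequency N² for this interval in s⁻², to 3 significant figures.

2.57 × 10⁻⁴ s⁻²

Δρ = 1027.324 − 1024.954 = 2.370 kg m⁻³ over Δz = 195 − 107 = 88 m.
N² = (9.8/1025) × (2.370/88) = 2.5749 × 10⁻⁴ s⁻² ≈ 2.57 × 10⁻⁴ s⁻².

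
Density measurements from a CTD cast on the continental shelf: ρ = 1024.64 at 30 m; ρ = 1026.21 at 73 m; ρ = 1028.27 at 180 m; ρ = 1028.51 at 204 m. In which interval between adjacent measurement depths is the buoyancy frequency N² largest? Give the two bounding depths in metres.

Compute the density gradient over each adjacent pair:
  30–73 m: Δρ/Δz = 1.57/43 = 0.037 kg m⁻⁴
  73–180 m: Δρ/Δz = 2.06/107 = 0.019 kg m⁻⁴
  180–204 m: Δρ/Δz = 0.24/24 = 0.010 kg m⁻⁴
The largest gradient is in the 30–73 m interval — the pycnocline.

30–73 m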